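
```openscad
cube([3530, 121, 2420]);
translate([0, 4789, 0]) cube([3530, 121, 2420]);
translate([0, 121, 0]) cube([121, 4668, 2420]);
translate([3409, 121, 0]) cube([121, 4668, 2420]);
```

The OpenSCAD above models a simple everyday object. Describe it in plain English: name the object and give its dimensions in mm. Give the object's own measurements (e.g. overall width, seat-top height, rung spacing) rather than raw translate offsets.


The wall frame of a small rectangular building: four walls, each 2420 mm tall and 121 mm thick, enclosing a footprint 3530 mm (x) by 4910 mm (y) outside-to-outside, with no floor or roof. The front and back walls (the −y and +y sides) span the full width; the two side walls fit between them.


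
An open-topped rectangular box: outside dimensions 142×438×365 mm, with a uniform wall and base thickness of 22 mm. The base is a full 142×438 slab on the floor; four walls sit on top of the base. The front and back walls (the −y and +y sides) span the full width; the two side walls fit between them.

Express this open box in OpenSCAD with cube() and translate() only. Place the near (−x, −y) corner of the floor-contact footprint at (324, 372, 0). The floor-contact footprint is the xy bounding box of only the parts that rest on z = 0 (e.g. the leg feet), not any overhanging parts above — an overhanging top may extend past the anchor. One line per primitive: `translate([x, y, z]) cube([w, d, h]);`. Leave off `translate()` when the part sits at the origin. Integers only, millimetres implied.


translate([324, 372, 0]) cube([142, 438, 22]);
translate([324, 372, 22]) cube([142, 22, 343]);
translate([324, 788, 22]) cube([142, 22, 343]);
translate([324, 394, 22]) cube([22, 394, 343]);
translate([444, 394, 22]) cube([22, 394, 343]);


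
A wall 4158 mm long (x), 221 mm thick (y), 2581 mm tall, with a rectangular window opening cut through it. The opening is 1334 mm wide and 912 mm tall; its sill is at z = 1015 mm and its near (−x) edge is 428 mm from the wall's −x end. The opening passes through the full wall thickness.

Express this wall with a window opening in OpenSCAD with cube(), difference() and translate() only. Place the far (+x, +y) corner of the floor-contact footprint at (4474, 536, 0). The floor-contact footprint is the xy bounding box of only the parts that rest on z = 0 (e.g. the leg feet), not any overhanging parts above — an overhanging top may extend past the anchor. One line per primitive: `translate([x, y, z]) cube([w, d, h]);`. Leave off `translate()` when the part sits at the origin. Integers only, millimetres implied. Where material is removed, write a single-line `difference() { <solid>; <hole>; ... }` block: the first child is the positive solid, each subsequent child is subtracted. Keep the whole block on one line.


difference() { translate([316, 315, 0]) cube([4158, 221, 2581]); translate([744, 315, 1015]) cube([1334, 221, 912]); }


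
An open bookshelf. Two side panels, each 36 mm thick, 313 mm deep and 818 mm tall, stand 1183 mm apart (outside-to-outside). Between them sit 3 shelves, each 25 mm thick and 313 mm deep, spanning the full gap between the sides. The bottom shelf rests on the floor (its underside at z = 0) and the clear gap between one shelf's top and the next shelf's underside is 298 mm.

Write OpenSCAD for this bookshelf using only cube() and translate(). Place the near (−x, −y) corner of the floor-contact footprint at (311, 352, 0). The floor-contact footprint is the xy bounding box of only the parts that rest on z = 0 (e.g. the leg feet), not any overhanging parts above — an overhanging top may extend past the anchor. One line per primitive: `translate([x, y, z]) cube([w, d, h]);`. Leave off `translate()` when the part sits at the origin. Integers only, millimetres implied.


translate([311, 352, 0]) cube([36, 313, 818]);
translate([1458, 352, 0]) cube([36, 313, 818]);
translate([347, 352, 0]) cube([1111, 313, 25]);
translate([347, 352, 323]) cube([1111, 313, 25]);
translate([347, 352, 646]) cube([1111, 313, 25]);


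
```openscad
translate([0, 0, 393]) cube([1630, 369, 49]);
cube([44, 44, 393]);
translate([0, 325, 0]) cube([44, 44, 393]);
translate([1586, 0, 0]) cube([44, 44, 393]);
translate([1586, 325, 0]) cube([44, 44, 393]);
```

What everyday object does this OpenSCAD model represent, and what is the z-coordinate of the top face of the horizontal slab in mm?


A bench. The seat-top height is 442 mm.

A long slab on four corner posts — a bench. The slab sits at z = 393 with thickness 49, so the top is 393 + 49 = 442 mm.


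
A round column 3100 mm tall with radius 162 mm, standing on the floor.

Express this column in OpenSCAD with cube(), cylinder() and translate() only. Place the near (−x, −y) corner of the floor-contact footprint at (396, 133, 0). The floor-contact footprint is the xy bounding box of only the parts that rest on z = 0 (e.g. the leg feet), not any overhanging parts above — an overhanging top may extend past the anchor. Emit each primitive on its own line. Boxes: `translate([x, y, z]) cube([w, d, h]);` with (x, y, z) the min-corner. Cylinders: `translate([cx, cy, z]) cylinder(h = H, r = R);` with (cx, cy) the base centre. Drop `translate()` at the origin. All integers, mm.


translate([558, 295, 0]) cylinder(h = 3100, r = 162);


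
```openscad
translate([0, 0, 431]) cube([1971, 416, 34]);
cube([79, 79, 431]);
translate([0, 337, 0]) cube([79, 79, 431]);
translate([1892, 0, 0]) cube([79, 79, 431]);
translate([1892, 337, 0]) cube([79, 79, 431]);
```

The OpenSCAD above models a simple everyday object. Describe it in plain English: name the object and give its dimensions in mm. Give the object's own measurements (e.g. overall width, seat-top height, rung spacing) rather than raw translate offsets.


A bench: a 1971×416 mm seat slab, 34 mm thick, top at z = 465 mm, on four 79×79 mm square legs flush with the seat corners and standing on z = 0.


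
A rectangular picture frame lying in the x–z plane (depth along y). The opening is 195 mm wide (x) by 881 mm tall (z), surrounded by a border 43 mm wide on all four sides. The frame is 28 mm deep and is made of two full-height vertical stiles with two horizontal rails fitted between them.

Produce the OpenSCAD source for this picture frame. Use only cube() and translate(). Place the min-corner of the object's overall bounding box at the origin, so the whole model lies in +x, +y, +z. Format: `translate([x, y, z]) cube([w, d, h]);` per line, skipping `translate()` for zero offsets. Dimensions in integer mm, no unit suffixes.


cube([43, 28, 967]);
translate([238, 0, 0]) cube([43, 28, 967]);
translate([43, 0, 0]) cube([195, 28, 43]);
translate([43, 0, 924]) cube([195, 28, 43]);


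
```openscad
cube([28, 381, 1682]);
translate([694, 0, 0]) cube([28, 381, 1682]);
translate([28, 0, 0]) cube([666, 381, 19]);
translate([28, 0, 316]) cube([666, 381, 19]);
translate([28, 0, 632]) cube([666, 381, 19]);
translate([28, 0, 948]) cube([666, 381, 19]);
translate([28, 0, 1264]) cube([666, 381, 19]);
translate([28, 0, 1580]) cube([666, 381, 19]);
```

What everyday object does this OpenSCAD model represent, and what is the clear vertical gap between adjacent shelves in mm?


A bookshelf. The clear shelf gap is 297 mm.

Two tall side panels with 6 horizontal boards between them — a bookshelf. The first two shelf undersides are at z = 0 and z = 316; with shelf thickness 19, the clear gap is 316 − 0 − 19 = 297 mm.


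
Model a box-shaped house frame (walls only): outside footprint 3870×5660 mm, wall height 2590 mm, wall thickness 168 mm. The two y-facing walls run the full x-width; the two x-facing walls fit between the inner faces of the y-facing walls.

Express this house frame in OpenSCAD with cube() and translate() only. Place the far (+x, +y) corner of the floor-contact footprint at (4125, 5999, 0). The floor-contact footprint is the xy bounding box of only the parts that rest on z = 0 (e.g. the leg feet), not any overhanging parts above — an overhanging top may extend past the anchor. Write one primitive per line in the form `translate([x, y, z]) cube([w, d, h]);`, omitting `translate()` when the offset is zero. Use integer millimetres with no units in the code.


translate([255, 339, 0]) cube([3870, 168, 2590]);
translate([255, 5831, 0]) cube([3870, 168, 2590]);
translate([255, 507, 0]) cube([168, 5324, 2590]);
translate([3957, 507, 0]) cube([168, 5324, 2590]);


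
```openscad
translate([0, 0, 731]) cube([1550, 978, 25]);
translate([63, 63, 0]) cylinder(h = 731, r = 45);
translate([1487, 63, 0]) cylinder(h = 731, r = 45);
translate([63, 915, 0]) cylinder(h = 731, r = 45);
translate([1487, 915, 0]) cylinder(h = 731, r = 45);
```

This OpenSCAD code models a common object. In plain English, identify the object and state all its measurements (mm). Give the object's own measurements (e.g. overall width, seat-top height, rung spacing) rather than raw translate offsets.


A table: top 1550 mm (x) × 978 mm (y), 25 mm thick, upper face at z = 756 mm, on four round legs of 90 mm diameter, each leg's bounding box inset 18 mm from the nearest pair of top edges from z = 0 to the bottom of the top.


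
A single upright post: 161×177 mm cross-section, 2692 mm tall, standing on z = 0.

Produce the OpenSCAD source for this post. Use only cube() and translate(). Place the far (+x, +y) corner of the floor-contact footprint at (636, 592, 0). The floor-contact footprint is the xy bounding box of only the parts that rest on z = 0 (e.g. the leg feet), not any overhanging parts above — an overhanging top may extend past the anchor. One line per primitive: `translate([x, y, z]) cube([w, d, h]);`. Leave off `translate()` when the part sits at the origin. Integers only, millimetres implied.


translate([475, 415, 0]) cube([161, 177, 2692]);


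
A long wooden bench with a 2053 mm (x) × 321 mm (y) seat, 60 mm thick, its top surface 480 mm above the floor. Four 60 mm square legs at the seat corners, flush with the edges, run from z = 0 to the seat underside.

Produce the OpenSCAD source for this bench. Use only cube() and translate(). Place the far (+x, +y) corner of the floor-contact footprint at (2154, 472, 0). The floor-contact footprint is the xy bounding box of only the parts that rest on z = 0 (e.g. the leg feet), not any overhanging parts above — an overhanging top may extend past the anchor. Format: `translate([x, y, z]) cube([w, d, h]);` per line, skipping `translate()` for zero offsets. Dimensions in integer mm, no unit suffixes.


translate([101, 151, 420]) cube([2053, 321, 60]);
translate([101, 151, 0]) cube([60, 60, 420]);
translate([101, 412, 0]) cube([60, 60, 420]);
translate([2094, 151, 0]) cube([60, 60, 420]);
translate([2094, 412, 0]) cube([60, 60, 420]);


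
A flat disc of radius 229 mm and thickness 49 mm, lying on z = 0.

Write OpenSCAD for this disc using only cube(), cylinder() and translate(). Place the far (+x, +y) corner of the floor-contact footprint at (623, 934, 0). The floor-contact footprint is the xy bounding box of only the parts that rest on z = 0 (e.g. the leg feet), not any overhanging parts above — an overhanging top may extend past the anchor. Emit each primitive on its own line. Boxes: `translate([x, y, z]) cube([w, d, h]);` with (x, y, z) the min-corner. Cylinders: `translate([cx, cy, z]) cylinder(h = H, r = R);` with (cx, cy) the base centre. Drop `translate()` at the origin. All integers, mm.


translate([394, 705, 0]) cylinder(h = 49, r = 229);


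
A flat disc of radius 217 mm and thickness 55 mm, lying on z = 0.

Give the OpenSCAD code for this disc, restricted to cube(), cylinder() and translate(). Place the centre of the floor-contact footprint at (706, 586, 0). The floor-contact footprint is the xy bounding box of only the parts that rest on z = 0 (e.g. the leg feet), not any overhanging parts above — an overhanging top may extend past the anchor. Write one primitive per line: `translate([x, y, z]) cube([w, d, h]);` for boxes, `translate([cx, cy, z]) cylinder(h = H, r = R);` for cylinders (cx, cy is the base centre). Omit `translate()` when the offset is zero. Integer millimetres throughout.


translate([706, 586, 0]) cylinder(h = 55, r = 217);


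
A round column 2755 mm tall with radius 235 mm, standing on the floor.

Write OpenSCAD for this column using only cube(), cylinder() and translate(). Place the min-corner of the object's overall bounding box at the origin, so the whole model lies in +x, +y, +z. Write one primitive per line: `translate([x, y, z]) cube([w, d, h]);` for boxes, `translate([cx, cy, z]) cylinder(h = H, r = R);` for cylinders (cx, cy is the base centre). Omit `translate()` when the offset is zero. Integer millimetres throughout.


translate([235, 235, 0]) cylinder(h = 2755, r = 235);


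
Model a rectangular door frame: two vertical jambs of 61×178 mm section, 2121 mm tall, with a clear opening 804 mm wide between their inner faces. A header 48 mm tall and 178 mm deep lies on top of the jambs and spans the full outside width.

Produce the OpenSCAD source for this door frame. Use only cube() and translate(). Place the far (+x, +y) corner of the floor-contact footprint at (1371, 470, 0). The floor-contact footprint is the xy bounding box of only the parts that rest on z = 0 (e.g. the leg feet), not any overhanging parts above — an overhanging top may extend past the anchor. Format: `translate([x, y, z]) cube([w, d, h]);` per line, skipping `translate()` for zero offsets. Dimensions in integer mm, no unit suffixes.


translate([445, 292, 0]) cube([61, 178, 2121]);
translate([1310, 292, 0]) cube([61, 178, 2121]);
translate([445, 292, 2121]) cube([926, 178, 48]);


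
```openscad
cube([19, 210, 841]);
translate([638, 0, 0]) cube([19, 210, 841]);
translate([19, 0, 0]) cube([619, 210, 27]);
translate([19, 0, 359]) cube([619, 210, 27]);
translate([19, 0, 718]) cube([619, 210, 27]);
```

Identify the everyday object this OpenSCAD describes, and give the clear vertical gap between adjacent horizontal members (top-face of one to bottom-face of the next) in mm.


A bookshelf. The clear shelf gap is 332 mm.

Two tall side panels with 3 horizontal boards between them — a bookshelf. The first two shelf undersides are at z = 0 and z = 359; with shelf thickness 27, the clear gap is 359 − 0 − 27 = 332 mm.


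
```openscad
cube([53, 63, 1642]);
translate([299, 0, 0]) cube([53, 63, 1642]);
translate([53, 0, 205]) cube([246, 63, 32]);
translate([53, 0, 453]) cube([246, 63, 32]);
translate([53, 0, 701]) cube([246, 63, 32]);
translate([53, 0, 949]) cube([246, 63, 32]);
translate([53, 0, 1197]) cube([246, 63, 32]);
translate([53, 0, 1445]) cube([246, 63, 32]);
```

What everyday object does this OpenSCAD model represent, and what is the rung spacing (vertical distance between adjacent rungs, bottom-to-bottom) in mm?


A ladder. The rung spacing is 248 mm.

Two tall 53×63 posts with 6 short bars between them — a ladder. Adjacent rungs sit at z = 205 and z = 453, so the spacing is 453 − 205 = 248 mm.


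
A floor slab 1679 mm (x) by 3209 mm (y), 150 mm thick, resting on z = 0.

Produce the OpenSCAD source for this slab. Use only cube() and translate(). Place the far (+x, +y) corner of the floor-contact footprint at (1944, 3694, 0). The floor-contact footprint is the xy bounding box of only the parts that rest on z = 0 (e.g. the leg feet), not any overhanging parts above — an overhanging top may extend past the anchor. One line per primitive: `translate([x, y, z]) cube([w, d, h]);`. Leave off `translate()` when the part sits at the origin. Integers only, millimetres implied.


translate([265, 485, 0]) cube([1679, 3209, 150]);


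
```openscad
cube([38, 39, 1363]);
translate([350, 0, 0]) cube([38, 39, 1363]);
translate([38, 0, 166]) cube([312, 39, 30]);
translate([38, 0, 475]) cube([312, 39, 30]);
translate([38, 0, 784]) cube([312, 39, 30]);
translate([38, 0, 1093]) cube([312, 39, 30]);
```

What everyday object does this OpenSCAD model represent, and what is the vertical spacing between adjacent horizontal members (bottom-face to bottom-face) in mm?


A ladder. The rung spacing is 309 mm.

Two tall 38×39 posts with 4 short bars between them — a ladder. Adjacent rungs sit at z = 166 and z = 475, so the spacing is 475 − 166 = 309 mm.


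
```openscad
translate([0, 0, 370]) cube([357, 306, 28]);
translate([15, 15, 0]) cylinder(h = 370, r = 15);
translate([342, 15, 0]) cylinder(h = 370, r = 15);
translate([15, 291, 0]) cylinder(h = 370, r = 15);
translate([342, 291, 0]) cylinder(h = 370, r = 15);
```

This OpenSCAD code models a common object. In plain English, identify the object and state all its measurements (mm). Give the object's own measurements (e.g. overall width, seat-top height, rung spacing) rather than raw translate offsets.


A simple wooden stool: a rectangular seat 357 mm (x) by 306 mm (y), 28 mm thick, top face at z = 398 mm, on four round legs, each 30 mm in diameter. The legs rest on z = 0, each leg's axis is inset half a diameter from the nearest pair of seat edges (so the leg's bounding box is flush with the corner).


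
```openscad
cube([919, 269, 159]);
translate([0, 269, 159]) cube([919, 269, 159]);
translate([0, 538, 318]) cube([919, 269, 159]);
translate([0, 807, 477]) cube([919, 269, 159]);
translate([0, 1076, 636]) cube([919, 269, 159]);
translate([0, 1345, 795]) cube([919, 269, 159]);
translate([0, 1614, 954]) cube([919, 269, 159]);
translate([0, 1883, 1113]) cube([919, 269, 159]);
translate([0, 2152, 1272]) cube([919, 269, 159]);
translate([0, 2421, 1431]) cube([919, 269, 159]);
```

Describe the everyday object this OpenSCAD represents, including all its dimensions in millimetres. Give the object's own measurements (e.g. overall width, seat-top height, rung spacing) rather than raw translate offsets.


A straight staircase of 10 solid steps. Each step is 919 mm wide (x), 269 mm deep (y, the going) and 159 mm tall (the rise). The first step rests on the floor; each subsequent step sits one going further in +y and one rise higher in +z, directly behind and above the previous step with no overlap.


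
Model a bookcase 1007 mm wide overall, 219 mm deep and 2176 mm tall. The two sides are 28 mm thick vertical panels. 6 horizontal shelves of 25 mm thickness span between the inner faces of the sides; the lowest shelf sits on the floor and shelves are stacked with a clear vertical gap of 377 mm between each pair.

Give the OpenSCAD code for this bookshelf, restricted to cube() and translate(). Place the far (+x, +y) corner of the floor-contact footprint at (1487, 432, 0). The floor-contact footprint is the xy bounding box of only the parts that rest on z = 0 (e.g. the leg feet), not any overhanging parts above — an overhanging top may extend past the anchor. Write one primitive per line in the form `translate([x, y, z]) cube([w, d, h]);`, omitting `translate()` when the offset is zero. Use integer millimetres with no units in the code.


translate([480, 213, 0]) cube([28, 219, 2176]);
translate([1459, 213, 0]) cube([28, 219, 2176]);
translate([508, 213, 0]) cube([951, 219, 25]);
translate([508, 213, 402]) cube([951, 219, 25]);
translate([508, 213, 804]) cube([951, 219, 25]);
translate([508, 213, 1206]) cube([951, 219, 25]);
translate([508, 213, 1608]) cube([951, 219, 25]);
translate([508, 213, 2010]) cube([951, 219, 25]);


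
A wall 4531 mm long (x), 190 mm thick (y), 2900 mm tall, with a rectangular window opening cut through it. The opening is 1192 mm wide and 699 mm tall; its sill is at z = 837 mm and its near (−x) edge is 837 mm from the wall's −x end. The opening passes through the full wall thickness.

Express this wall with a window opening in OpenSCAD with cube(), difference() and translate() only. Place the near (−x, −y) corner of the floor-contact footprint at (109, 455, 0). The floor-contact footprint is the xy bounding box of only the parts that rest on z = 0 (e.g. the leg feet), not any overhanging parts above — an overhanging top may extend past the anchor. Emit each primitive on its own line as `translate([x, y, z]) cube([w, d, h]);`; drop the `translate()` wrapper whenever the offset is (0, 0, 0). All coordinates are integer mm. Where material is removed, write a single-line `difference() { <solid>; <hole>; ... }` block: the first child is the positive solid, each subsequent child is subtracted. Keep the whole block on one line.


difference() { translate([109, 455, 0]) cube([4531, 190, 2900]); translate([946, 455, 837]) cube([1192, 190, 699]); }


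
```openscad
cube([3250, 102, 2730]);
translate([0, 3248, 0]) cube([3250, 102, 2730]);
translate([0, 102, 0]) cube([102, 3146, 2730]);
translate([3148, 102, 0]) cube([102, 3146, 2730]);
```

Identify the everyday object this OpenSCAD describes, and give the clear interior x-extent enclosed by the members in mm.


A house (or room) frame. The interior width is 3046 mm.

Four 2730 mm walls enclosing a rectangle with no floor or roof — a room or house frame. Outside width is 3250 mm and wall thickness is 102 mm, so the interior width is 3250 − 2 × 102 = 3046 mm.


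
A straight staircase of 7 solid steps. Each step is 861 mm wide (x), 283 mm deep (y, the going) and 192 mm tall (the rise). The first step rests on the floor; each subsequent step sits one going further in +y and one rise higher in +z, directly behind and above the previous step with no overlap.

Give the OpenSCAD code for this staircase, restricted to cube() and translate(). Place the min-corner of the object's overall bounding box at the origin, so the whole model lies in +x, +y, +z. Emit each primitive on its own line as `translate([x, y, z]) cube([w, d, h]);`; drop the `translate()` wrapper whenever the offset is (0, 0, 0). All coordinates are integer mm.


cube([861, 283, 192]);
translate([0, 283, 192]) cube([861, 283, 192]);
translate([0, 566, 384]) cube([861, 283, 192]);
translate([0, 849, 576]) cube([861, 283, 192]);
translate([0, 1132, 768]) cube([861, 283, 192]);
translate([0, 1415, 960]) cube([861, 283, 192]);
translate([0, 1698, 1152]) cube([861, 283, 192]);


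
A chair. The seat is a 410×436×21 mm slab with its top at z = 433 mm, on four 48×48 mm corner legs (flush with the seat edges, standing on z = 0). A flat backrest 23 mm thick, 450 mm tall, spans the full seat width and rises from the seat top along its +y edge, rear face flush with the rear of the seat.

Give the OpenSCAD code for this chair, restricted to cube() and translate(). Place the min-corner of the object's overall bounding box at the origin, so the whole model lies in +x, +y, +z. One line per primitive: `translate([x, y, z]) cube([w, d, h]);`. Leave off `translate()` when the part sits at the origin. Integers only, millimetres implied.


translate([0, 0, 412]) cube([410, 436, 21]);
cube([48, 48, 412]);
translate([362, 0, 0]) cube([48, 48, 412]);
translate([0, 388, 0]) cube([48, 48, 412]);
translate([362, 388, 0]) cube([48, 48, 412]);
translate([0, 413, 433]) cube([410, 23, 450]);


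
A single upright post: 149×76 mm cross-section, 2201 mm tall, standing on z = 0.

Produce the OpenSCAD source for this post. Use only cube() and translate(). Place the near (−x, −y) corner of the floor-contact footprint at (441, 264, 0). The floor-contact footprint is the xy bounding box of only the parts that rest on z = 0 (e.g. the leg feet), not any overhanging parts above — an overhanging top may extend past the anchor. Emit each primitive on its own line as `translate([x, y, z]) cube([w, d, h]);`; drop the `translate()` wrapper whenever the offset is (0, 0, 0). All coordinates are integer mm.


translate([441, 264, 0]) cube([149, 76, 2201]);


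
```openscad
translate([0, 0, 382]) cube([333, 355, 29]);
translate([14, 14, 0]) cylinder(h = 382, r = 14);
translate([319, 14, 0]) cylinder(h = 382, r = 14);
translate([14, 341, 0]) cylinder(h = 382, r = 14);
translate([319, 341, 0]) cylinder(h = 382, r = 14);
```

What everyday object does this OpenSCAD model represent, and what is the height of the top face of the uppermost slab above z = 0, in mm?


A stool. The seat height is 411 mm.

A 333×355×29 slab at z = 382 on four corner cylinders — a stool. The seat top is 382 + 29 = 411 mm.


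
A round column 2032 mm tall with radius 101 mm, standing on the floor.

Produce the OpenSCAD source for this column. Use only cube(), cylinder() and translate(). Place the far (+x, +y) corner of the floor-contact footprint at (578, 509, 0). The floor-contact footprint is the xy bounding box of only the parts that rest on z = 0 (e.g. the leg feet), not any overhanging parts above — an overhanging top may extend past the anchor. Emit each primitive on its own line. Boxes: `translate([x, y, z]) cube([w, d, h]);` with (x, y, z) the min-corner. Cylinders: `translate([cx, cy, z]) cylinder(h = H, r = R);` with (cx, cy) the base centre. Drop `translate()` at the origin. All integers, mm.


translate([477, 408, 0]) cylinder(h = 2032, r = 101);


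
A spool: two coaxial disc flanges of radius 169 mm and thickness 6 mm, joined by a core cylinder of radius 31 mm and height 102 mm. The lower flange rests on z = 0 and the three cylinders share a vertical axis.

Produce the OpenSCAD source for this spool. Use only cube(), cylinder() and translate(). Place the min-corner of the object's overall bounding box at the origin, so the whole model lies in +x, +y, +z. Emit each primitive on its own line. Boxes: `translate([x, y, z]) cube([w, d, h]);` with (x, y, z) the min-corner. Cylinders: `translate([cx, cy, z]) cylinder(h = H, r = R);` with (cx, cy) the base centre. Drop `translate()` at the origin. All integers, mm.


translate([169, 169, 0]) cylinder(h = 6, r = 169);
translate([169, 169, 6]) cylinder(h = 102, r = 31);
translate([169, 169, 108]) cylinder(h = 6, r = 169);


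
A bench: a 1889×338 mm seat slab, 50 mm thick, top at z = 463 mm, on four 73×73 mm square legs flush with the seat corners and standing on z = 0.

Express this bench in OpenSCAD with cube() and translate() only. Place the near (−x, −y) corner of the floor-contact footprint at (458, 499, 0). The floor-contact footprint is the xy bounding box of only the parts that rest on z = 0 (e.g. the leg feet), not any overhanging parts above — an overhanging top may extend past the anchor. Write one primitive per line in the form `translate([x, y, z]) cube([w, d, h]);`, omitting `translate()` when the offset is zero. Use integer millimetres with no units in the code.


// leg_h = 463 − 50 = 413
translate([458, 499, 413]) cube([1889, 338, 50]);
translate([458, 499, 0]) cube([73, 73, 413]);
translate([458, 764, 0]) cube([73, 73, 413]);
translate([2274, 499, 0]) cube([73, 73, 413]);
translate([2274, 764, 0]) cube([73, 73, 413]);


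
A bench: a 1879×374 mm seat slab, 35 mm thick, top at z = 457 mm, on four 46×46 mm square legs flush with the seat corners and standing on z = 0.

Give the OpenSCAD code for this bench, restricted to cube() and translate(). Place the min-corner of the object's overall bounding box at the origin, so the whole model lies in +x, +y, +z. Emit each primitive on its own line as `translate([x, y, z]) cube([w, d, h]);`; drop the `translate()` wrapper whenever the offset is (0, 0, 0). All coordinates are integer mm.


// leg_h = 457 − 35 = 422
translate([0, 0, 422]) cube([1879, 374, 35]);
cube([46, 46, 422]);
translate([0, 328, 0]) cube([46, 46, 422]);
translate([1833, 0, 0]) cube([46, 46, 422]);
translate([1833, 328, 0]) cube([46, 46, 422]);


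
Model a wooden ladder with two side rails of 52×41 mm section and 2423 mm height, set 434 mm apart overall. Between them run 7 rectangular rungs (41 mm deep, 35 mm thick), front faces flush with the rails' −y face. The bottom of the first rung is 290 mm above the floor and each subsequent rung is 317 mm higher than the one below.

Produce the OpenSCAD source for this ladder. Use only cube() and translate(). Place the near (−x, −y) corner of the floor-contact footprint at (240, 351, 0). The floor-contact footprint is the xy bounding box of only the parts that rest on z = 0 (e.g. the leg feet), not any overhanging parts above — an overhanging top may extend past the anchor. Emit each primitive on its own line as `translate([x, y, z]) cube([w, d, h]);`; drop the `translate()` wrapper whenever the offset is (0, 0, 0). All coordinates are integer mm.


translate([240, 351, 0]) cube([52, 41, 2423]);
translate([622, 351, 0]) cube([52, 41, 2423]);
translate([292, 351, 290]) cube([330, 41, 35]);
translate([292, 351, 607]) cube([330, 41, 35]);
translate([292, 351, 924]) cube([330, 41, 35]);
translate([292, 351, 1241]) cube([330, 41, 35]);
translate([292, 351, 1558]) cube([330, 41, 35]);
translate([292, 351, 1875]) cube([330, 41, 35]);
translate([292, 351, 2192]) cube([330, 41, 35]);


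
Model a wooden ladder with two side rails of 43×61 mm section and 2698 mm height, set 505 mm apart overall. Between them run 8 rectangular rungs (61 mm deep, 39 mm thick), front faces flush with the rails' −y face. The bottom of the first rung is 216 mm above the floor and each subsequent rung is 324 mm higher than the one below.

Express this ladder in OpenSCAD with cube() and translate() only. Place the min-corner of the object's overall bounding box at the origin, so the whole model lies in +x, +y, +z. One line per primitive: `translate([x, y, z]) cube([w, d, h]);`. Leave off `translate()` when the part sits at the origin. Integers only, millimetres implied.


cube([43, 61, 2698]);
translate([462, 0, 0]) cube([43, 61, 2698]);
translate([43, 0, 216]) cube([419, 61, 39]);
translate([43, 0, 540]) cube([419, 61, 39]);
translate([43, 0, 864]) cube([419, 61, 39]);
translate([43, 0, 1188]) cube([419, 61, 39]);
translate([43, 0, 1512]) cube([419, 61, 39]);
translate([43, 0, 1836]) cube([419, 61, 39]);
translate([43, 0, 2160]) cube([419, 61, 39]);
translate([43, 0, 2484]) cube([419, 61, 39]);


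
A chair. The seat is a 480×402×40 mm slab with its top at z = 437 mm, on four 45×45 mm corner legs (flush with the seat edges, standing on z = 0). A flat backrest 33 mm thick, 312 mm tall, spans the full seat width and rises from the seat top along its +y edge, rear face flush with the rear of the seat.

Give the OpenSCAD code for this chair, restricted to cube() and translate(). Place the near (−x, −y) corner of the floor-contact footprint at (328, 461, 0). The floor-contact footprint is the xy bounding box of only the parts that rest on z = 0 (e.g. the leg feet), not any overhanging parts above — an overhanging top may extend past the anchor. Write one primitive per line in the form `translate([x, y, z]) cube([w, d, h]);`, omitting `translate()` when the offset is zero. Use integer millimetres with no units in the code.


translate([328, 461, 397]) cube([480, 402, 40]);
translate([328, 461, 0]) cube([45, 45, 397]);
translate([763, 461, 0]) cube([45, 45, 397]);
translate([328, 818, 0]) cube([45, 45, 397]);
translate([763, 818, 0]) cube([45, 45, 397]);
translate([328, 830, 437]) cube([480, 33, 312]);


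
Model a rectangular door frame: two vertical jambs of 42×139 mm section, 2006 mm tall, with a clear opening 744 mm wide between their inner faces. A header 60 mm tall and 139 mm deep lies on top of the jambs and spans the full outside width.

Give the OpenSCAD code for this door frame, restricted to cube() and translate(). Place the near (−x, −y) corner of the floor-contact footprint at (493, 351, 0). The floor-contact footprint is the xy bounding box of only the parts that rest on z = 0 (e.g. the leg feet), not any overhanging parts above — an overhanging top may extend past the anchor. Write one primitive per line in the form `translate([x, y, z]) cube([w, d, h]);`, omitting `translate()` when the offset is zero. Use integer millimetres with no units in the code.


translate([493, 351, 0]) cube([42, 139, 2006]);
translate([1279, 351, 0]) cube([42, 139, 2006]);
translate([493, 351, 2006]) cube([828, 139, 60]);


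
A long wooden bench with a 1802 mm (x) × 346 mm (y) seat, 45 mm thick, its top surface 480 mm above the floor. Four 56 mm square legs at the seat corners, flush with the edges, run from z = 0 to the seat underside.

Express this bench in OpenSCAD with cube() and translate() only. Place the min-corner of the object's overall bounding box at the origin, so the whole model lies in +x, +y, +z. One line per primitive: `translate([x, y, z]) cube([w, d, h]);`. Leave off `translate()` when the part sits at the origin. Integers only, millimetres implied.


translate([0, 0, 435]) cube([1802, 346, 45]);
cube([56, 56, 435]);
translate([0, 290, 0]) cube([56, 56, 435]);
translate([1746, 0, 0]) cube([56, 56, 435]);
translate([1746, 290, 0]) cube([56, 56, 435]);


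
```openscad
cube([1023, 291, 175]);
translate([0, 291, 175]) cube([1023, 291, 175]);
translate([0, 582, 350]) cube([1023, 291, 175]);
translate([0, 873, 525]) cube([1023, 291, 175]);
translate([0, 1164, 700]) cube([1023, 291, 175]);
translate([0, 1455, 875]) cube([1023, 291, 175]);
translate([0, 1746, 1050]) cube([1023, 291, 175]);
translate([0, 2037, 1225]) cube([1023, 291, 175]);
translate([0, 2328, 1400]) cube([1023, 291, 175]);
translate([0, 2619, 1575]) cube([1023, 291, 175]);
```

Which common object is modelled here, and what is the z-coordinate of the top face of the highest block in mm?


A staircase. The total rise is 1750 mm.

10 identical blocks, each offset up and back from the previous — a staircase. Each step is 175 mm tall and there are 10 of them, so the total rise is 10 × 175 = 1750 mm.


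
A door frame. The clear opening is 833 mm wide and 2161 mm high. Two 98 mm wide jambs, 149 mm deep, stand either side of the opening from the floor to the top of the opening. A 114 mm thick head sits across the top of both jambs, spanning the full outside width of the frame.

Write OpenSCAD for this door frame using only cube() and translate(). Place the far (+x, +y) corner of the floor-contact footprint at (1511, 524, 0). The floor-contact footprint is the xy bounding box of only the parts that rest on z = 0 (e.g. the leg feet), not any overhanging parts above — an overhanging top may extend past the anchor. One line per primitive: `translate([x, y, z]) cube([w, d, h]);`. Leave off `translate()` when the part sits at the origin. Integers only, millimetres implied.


translate([482, 375, 0]) cube([98, 149, 2161]);
translate([1413, 375, 0]) cube([98, 149, 2161]);
translate([482, 375, 2161]) cube([1029, 149, 114]);


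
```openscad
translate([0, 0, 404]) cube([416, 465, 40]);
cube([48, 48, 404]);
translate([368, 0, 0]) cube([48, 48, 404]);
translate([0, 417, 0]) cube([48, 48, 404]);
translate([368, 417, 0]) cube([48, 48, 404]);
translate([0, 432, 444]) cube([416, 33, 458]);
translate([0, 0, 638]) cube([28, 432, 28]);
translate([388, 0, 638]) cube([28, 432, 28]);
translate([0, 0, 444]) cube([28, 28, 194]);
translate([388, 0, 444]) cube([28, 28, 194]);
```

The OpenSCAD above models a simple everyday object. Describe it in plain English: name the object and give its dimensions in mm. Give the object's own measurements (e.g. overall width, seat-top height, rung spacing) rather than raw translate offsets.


A chair. The seat is a 416×465×40 mm slab with its top at z = 444 mm, on four 48×48 mm corner legs (flush with the seat edges, standing on z = 0). A flat backrest 33 mm thick, 458 mm tall, spans the full seat width and rises from the seat top along its +y edge, rear face flush with the rear of the seat. Two armrests of 28×28 mm section run along each side from the seat's front edge to the front of the backrest, top faces 222 mm above the seat top and outer faces flush with the seat's x-edges; a 28×28 mm post under the front of each armrest stands on the seat at the front corner.


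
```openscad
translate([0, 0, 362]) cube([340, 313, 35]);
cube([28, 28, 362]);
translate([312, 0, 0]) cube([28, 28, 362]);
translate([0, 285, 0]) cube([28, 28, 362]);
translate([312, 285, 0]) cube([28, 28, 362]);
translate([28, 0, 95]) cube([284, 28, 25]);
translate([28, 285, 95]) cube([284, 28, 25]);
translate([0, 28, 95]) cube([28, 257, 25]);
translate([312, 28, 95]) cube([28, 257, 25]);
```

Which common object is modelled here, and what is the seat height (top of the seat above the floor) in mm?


A stool. The seat height is 397 mm.

A 340×313×35 slab at z = 362 on four corner posts — a stool. The seat top is 362 + 35 = 397 mm.


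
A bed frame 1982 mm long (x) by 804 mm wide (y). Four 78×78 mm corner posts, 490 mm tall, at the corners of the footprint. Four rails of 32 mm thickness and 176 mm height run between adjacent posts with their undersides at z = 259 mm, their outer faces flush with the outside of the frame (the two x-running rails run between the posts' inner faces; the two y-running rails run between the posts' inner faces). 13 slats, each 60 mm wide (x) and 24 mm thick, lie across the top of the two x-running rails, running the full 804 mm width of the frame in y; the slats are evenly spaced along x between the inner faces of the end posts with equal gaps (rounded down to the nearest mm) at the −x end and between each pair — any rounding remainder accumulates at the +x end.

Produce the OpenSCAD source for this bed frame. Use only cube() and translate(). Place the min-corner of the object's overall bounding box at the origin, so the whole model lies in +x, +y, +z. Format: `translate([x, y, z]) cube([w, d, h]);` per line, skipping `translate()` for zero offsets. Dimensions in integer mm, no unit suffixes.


cube([78, 78, 490]);
translate([0, 726, 0]) cube([78, 78, 490]);
translate([1904, 0, 0]) cube([78, 78, 490]);
translate([1904, 726, 0]) cube([78, 78, 490]);
translate([78, 0, 259]) cube([1826, 32, 176]);
translate([78, 772, 259]) cube([1826, 32, 176]);
translate([0, 78, 259]) cube([32, 648, 176]);
translate([1950, 78, 259]) cube([32, 648, 176]);
translate([152, 0, 435]) cube([60, 804, 24]);
translate([286, 0, 435]) cube([60, 804, 24]);
translate([420, 0, 435]) cube([60, 804, 24]);
translate([554, 0, 435]) cube([60, 804, 24]);
translate([688, 0, 435]) cube([60, 804, 24]);
translate([822, 0, 435]) cube([60, 804, 24]);
translate([956, 0, 435]) cube([60, 804, 24]);
translate([1090, 0, 435]) cube([60, 804, 24]);
translate([1224, 0, 435]) cube([60, 804, 24]);
translate([1358, 0, 435]) cube([60, 804, 24]);
translate([1492, 0, 435]) cube([60, 804, 24]);
translate([1626, 0, 435]) cube([60, 804, 24]);
translate([1760, 0, 435]) cube([60, 804, 24]);


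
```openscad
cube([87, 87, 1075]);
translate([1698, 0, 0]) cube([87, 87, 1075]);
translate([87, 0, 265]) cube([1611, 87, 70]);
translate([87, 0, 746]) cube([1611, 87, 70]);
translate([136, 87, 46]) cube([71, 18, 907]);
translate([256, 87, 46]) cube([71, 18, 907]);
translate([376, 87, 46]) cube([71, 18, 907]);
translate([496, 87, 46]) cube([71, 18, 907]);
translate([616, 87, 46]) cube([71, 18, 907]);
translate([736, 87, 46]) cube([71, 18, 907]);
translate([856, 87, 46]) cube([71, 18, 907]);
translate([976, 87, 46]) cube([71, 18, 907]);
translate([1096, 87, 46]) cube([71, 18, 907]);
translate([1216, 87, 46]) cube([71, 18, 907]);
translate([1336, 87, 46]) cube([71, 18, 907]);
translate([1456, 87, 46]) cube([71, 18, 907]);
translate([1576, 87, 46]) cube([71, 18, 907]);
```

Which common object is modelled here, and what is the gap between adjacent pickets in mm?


A fence section. The picket gap is 49 mm.

Two posts, two rails, 13 pickets — a fence section. Span 1611 mm holds 13 pickets of 71 mm with 14 equal gaps: ⌊(1611 − 13·71) / 14⌋ = 49 mm.


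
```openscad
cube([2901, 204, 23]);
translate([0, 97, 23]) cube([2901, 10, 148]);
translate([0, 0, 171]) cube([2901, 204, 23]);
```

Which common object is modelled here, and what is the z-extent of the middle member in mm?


An I-beam. The web height is 148 mm.

Two wide flanges with a thin centred web — an I-beam. Overall 194 mm minus two 23 mm flanges gives a web of 194 − 2·23 = 148 mm.


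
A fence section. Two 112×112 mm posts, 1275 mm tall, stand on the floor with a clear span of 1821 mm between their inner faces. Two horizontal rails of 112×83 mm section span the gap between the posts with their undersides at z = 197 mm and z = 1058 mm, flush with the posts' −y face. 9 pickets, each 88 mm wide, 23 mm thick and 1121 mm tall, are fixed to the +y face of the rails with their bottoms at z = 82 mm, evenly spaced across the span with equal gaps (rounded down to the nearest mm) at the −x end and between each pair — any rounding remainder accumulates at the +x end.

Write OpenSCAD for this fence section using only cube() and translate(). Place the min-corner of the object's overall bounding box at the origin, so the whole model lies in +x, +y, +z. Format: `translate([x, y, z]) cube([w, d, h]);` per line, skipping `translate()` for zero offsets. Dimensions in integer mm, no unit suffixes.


cube([112, 112, 1275]);
translate([1933, 0, 0]) cube([112, 112, 1275]);
translate([112, 0, 197]) cube([1821, 112, 83]);
translate([112, 0, 1058]) cube([1821, 112, 83]);
translate([214, 112, 82]) cube([88, 23, 1121]);
translate([404, 112, 82]) cube([88, 23, 1121]);
translate([594, 112, 82]) cube([88, 23, 1121]);
translate([784, 112, 82]) cube([88, 23, 1121]);
translate([974, 112, 82]) cube([88, 23, 1121]);
translate([1164, 112, 82]) cube([88, 23, 1121]);
translate([1354, 112, 82]) cube([88, 23, 1121]);
translate([1544, 112, 82]) cube([88, 23, 1121]);
translate([1734, 112, 82]) cube([88, 23, 1121]);
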